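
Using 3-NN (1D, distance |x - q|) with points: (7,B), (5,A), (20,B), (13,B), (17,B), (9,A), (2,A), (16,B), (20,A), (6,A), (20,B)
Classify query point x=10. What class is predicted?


Distances: |7-10|=3, |5-10|=5, |20-10|=10, |13-10|=3, |17-10|=7, |9-10|=1, |2-10|=8, |16-10|=6, |20-10|=10, |6-10|=4, |20-10|=10. 3 nearest: (9,A), (7,B), (13,B). Counts: {'A': 1, 'B': 2}. Majority class: B.

B


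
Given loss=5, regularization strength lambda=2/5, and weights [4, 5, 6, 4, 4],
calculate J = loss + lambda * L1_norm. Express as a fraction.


L1 norm = sum(|w|) = 23. J = 5 + 2/5 * 23 = 71/5.

71/5


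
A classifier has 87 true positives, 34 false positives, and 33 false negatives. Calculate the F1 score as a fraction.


Precision = 87/121 = 87/121. Recall = 87/120 = 29/40. F1 = 2*P*R/(P+R) = 174/241.

174/241


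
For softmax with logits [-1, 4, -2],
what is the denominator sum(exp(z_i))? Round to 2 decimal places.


Denom = e^-1=0.3679 + e^4=54.5982 + e^-2=0.1353. Sum = 55.1014, which rounds to 55.10.

55.10


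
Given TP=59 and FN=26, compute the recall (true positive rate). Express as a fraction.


Recall = TP / (TP + FN) = 59 / 85 = 59/85.

59/85


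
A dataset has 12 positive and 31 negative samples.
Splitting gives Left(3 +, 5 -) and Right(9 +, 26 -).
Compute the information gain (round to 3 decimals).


H(parent) = 0.8542. H(left) = 0.9544, H(right) = 0.8224. Weighted = (8/43)*0.9544 + (35/43)*0.8224 = 0.8470. IG = 0.8542 - 0.8470 = 0.0072, which rounds to 0.007.

0.007


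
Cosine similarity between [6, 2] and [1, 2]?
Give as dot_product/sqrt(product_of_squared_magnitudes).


dot = 10. |a|^2 = 40, |b|^2 = 5. cos = 10/sqrt(200).

10/sqrt(200)


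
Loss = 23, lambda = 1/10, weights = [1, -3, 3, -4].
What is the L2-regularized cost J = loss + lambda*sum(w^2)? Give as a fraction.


L2 sq norm = sum(w^2) = 35. J = 23 + 1/10 * 35 = 53/2.

53/2


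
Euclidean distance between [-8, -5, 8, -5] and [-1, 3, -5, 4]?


d = sqrt(sum of squared differences). (-8--1)^2=49, (-5-3)^2=64, (8--5)^2=169, (-5-4)^2=81. Sum = 363.

sqrt(363)


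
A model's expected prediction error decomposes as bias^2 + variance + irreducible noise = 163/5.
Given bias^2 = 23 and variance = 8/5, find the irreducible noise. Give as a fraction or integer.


Total error = bias^2 + variance + irreducible noise. So irreducible noise = 163/5 - 23 - 8/5 = 8.

8


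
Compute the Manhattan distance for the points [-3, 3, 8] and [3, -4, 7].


d = sum of absolute differences: |-3-3|=6 + |3--4|=7 + |8-7|=1 = 14.

14


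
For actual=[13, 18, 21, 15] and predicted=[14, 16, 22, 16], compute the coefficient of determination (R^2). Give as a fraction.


Mean(y) = 67/4. SS_res = 7. SS_tot = 147/4. R^2 = 1 - 7/(147/4) = 17/21.

17/21


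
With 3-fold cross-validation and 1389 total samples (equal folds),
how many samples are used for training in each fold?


Each validation fold has 1389/3 = 463 samples. Training set = 1389 - 463 = 926.

926


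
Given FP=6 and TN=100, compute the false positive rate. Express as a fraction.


FPR = FP / (FP + TN) = 6 / 106 = 3/53.

3/53


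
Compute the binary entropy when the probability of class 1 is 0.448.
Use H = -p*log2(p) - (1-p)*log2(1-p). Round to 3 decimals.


H = -0.448*log2(0.448) - 0.552*log2(0.552) = 0.992.

0.992


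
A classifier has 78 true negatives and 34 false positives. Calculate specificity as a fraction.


Specificity = TN / (TN + FP) = 78 / 112 = 39/56.

39/56


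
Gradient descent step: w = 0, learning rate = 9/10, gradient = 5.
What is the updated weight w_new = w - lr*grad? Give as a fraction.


w_new = 0 - 9/10 * 5 = 0 - 9/2 = -9/2.

-9/2


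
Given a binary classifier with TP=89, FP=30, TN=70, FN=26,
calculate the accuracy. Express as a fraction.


Accuracy = (TP + TN) / (TP + TN + FP + FN) = (89 + 70) / 215 = 159/215.

159/215


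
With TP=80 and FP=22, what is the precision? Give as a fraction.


Precision = TP / (TP + FP) = 80 / 102 = 40/51.

40/51


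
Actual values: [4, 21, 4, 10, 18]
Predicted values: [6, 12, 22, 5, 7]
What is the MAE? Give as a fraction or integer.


MAE = (1/5) * (|4-6|=2 + |21-12|=9 + |4-22|=18 + |10-5|=5 + |18-7|=11). Sum = 45. MAE = 9.

9


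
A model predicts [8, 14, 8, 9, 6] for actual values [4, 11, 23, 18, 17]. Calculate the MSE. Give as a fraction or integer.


MSE = (1/5) * ((4-8)^2=16 + (11-14)^2=9 + (23-8)^2=225 + (18-9)^2=81 + (17-6)^2=121). Sum = 452. MSE = 452/5.

452/5


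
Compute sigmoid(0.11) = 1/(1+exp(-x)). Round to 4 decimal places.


sigma(0.11) = 1/(1+e^(-0.11)) = 1/(1+0.895834) = 1/1.895834 = 0.5275.

0.5275


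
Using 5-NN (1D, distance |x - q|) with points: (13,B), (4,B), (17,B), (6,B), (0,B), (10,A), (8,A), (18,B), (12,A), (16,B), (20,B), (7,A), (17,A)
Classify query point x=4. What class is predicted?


Distances: |13-4|=9, |4-4|=0, |17-4|=13, |6-4|=2, |0-4|=4, |10-4|=6, |8-4|=4, |18-4|=14, |12-4|=8, |16-4|=12, |20-4|=16, |7-4|=3, |17-4|=13. 5 nearest: (4,B), (6,B), (7,A), (8,A), (0,B). Counts: {'B': 3, 'A': 2}. Majority class: B.

B


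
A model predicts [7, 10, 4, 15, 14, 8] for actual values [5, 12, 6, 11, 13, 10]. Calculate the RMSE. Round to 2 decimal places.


MSE = 5.5000. RMSE = sqrt(5.5000) = 2.35.

2.35


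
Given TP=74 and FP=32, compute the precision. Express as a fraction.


Precision = TP / (TP + FP) = 74 / 106 = 37/53.

37/53


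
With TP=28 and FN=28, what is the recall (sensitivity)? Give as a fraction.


Recall = TP / (TP + FN) = 28 / 56 = 1/2.

1/2


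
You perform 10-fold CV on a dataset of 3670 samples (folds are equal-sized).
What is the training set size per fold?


Each validation fold has 3670/10 = 367 samples. Training set = 3670 - 367 = 3303.

3303


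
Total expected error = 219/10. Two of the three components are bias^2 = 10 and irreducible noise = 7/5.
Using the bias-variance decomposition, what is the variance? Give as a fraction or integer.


Total error = bias^2 + variance + irreducible noise. So variance = 219/10 - 10 - 7/5 = 21/2.

21/2


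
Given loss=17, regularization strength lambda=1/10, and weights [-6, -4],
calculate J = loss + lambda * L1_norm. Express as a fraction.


L1 norm = sum(|w|) = 10. J = 17 + 1/10 * 10 = 18.

18


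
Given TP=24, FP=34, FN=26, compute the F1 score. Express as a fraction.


Precision = 24/58 = 12/29. Recall = 24/50 = 12/25. F1 = 2*P*R/(P+R) = 4/9.

4/9


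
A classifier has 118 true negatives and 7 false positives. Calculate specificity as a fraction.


Specificity = TN / (TN + FP) = 118 / 125 = 118/125.

118/125


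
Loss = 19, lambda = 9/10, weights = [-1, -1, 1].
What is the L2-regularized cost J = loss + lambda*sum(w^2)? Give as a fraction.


L2 sq norm = sum(w^2) = 3. J = 19 + 9/10 * 3 = 217/10.

217/10


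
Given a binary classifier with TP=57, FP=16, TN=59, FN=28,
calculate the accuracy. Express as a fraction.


Accuracy = (TP + TN) / (TP + TN + FP + FN) = (57 + 59) / 160 = 29/40.

29/40


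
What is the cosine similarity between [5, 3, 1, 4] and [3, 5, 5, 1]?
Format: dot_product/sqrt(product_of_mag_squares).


dot = 39. |a|^2 = 51, |b|^2 = 60. cos = 39/sqrt(3060).

39/sqrt(3060)


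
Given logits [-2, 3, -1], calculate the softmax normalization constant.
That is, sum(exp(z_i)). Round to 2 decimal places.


Denom = e^-2=0.1353 + e^3=20.0855 + e^-1=0.3679. Sum = 20.5887, which rounds to 20.59.

20.59


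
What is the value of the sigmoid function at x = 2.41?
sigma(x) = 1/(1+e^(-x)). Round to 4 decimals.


sigma(2.41) = 1/(1+e^(-2.41)) = 1/(1+0.089815) = 1/1.089815 = 0.9176.

0.9176


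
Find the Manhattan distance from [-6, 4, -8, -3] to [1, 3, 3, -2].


d = sum of absolute differences: |-6-1|=7 + |4-3|=1 + |-8-3|=11 + |-3--2|=1 = 20.

20


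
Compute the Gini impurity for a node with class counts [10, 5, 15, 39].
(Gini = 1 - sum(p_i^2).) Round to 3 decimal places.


Total = 69. Proportions: 10/69, 5/69, 15/69, 39/69. sum(p_i^2) = 0.3930. Gini = 1 - 0.3930 = 0.6070, which rounds to 0.607.

0.607


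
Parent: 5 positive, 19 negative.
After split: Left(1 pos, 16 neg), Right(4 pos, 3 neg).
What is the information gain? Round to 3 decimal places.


H(parent) = 0.7383. H(left) = 0.3228, H(right) = 0.9852. Weighted = (17/24)*0.3228 + (7/24)*0.9852 = 0.5160. IG = 0.7383 - 0.5160 = 0.2223, which rounds to 0.222.

0.222


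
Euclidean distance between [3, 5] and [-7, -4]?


d = sqrt(sum of squared differences). (3--7)^2=100, (5--4)^2=81. Sum = 181.

sqrt(181)


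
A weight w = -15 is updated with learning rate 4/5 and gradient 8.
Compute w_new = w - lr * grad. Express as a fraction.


w_new = -15 - 4/5 * 8 = -15 - 32/5 = -107/5.

-107/5


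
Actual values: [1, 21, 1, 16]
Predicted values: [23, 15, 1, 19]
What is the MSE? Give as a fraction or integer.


MSE = (1/4) * ((1-23)^2=484 + (21-15)^2=36 + (1-1)^2=0 + (16-19)^2=9). Sum = 529. MSE = 529/4.

529/4


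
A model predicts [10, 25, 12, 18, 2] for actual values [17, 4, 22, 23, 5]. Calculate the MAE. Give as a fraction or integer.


MAE = (1/5) * (|17-10|=7 + |4-25|=21 + |22-12|=10 + |23-18|=5 + |5-2|=3). Sum = 46. MAE = 46/5.

46/5


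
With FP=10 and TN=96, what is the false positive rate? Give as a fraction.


FPR = FP / (FP + TN) = 10 / 106 = 5/53.

5/53


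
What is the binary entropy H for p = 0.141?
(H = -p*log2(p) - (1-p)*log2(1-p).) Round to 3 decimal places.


H = -0.141*log2(0.141) - 0.859*log2(0.859) = 0.587.

0.587


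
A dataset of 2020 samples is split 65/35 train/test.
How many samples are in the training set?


Test set = 2020 * 35% = 707. Training set = 2020 - 707 = 1313.

1313


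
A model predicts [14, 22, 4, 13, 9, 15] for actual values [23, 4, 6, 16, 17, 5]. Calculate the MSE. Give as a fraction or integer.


MSE = (1/6) * ((23-14)^2=81 + (4-22)^2=324 + (6-4)^2=4 + (16-13)^2=9 + (17-9)^2=64 + (5-15)^2=100). Sum = 582. MSE = 97.

97


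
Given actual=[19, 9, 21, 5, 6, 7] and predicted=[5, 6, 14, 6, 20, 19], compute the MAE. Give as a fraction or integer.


MAE = (1/6) * (|19-5|=14 + |9-6|=3 + |21-14|=7 + |5-6|=1 + |6-20|=14 + |7-19|=12). Sum = 51. MAE = 17/2.

17/2


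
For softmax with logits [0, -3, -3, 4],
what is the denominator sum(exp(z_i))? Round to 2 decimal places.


Denom = e^0=1.0000 + e^-3=0.0498 + e^-3=0.0498 + e^4=54.5982. Sum = 55.6978, which rounds to 55.70.

55.70


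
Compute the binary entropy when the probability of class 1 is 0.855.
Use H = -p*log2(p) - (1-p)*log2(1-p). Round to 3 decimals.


H = -0.855*log2(0.855) - 0.145*log2(0.145) = 0.597.

0.597


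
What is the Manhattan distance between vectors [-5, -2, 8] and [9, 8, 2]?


d = sum of absolute differences: |-5-9|=14 + |-2-8|=10 + |8-2|=6 = 30.

30


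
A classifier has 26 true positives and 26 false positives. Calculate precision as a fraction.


Precision = TP / (TP + FP) = 26 / 52 = 1/2.

1/2


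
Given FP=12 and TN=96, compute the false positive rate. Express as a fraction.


FPR = FP / (FP + TN) = 12 / 108 = 1/9.

1/9


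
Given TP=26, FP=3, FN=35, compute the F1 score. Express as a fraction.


Precision = 26/29 = 26/29. Recall = 26/61 = 26/61. F1 = 2*P*R/(P+R) = 26/45.

26/45


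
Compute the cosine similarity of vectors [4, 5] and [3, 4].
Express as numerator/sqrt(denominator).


dot = 32. |a|^2 = 41, |b|^2 = 25. cos = 32/sqrt(1025).

32/sqrt(1025)


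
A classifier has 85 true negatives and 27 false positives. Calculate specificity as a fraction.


Specificity = TN / (TN + FP) = 85 / 112 = 85/112.

85/112


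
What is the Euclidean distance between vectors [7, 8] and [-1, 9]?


d = sqrt(sum of squared differences). (7--1)^2=64, (8-9)^2=1. Sum = 65.

sqrt(65)


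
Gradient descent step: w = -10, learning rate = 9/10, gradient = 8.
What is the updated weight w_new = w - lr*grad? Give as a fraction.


w_new = -10 - 9/10 * 8 = -10 - 36/5 = -86/5.

-86/5


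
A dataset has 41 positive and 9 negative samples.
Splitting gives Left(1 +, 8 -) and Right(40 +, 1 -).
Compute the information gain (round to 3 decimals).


H(parent) = 0.6801. H(left) = 0.5033, H(right) = 0.1654. Weighted = (9/50)*0.5033 + (41/50)*0.1654 = 0.2262. IG = 0.6801 - 0.2262 = 0.4539, which rounds to 0.454.

0.454


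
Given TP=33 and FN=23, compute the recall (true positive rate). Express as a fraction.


Recall = TP / (TP + FN) = 33 / 56 = 33/56.

33/56


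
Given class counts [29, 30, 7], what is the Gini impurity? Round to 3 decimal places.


Total = 66. Proportions: 29/66, 30/66, 7/66. sum(p_i^2) = 0.4109. Gini = 1 - 0.4109 = 0.5891, which rounds to 0.589.

0.589


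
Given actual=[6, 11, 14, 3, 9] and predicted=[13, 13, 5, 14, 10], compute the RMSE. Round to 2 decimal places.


MSE = 51.2000. RMSE = sqrt(51.2000) = 7.16.

7.16


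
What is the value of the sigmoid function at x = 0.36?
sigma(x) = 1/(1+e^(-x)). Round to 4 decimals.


sigma(0.36) = 1/(1+e^(-0.36)) = 1/(1+0.697676) = 1/1.697676 = 0.5890.

0.5890


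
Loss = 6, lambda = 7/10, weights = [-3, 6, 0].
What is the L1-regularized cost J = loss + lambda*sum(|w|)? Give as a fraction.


L1 norm = sum(|w|) = 9. J = 6 + 7/10 * 9 = 123/10.

123/10


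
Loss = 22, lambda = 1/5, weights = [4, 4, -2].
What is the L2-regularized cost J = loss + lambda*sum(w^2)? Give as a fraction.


L2 sq norm = sum(w^2) = 36. J = 22 + 1/5 * 36 = 146/5.

146/5


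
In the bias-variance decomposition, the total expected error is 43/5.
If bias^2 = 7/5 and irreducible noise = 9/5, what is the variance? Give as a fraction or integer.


Total error = bias^2 + variance + irreducible noise. So variance = 43/5 - 7/5 - 9/5 = 27/5.

27/5


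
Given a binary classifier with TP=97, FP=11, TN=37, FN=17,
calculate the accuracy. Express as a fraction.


Accuracy = (TP + TN) / (TP + TN + FP + FN) = (97 + 37) / 162 = 67/81.

67/81


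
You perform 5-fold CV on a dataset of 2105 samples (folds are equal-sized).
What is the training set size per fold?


Each validation fold has 2105/5 = 421 samples. Training set = 2105 - 421 = 1684.

1684


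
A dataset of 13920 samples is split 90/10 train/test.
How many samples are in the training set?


Test set = 13920 * 10% = 1392. Training set = 13920 - 1392 = 12528.

12528


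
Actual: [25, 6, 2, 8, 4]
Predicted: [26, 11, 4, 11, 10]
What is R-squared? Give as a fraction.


Mean(y) = 9. SS_res = 75. SS_tot = 340. R^2 = 1 - 75/(340) = 53/68.

53/68


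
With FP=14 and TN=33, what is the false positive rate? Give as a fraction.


FPR = FP / (FP + TN) = 14 / 47 = 14/47.

14/47


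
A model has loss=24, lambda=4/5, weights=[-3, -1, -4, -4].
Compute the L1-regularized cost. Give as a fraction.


L1 norm = sum(|w|) = 12. J = 24 + 4/5 * 12 = 168/5.

168/5


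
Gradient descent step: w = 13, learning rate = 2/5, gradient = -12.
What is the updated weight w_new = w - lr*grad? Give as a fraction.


w_new = 13 - 2/5 * -12 = 13 - -24/5 = 89/5.

89/5


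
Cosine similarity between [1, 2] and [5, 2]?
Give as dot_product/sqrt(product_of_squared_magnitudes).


dot = 9. |a|^2 = 5, |b|^2 = 29. cos = 9/sqrt(145).

9/sqrt(145)


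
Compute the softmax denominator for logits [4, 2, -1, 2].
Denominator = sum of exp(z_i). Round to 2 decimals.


Denom = e^4=54.5982 + e^2=7.3891 + e^-1=0.3679 + e^2=7.3891. Sum = 69.7443, which rounds to 69.74.

69.74


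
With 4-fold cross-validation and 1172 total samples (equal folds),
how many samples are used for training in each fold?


Each validation fold has 1172/4 = 293 samples. Training set = 1172 - 293 = 879.

879


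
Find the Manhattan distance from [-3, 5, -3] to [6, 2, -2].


d = sum of absolute differences: |-3-6|=9 + |5-2|=3 + |-3--2|=1 = 13.

13


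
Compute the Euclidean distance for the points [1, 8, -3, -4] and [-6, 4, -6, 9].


d = sqrt(sum of squared differences). (1--6)^2=49, (8-4)^2=16, (-3--6)^2=9, (-4-9)^2=169. Sum = 243.

sqrt(243)


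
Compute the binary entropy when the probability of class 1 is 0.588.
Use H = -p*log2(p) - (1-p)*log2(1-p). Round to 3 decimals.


H = -0.588*log2(0.588) - 0.412*log2(0.412) = 0.978.

0.978


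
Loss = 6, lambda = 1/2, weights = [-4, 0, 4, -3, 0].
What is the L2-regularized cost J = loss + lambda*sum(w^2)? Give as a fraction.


L2 sq norm = sum(w^2) = 41. J = 6 + 1/2 * 41 = 53/2.

53/2


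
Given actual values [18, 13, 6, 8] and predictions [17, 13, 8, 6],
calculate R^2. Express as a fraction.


Mean(y) = 45/4. SS_res = 9. SS_tot = 347/4. R^2 = 1 - 9/(347/4) = 311/347.

311/347


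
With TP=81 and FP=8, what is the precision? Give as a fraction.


Precision = TP / (TP + FP) = 81 / 89 = 81/89.

81/89


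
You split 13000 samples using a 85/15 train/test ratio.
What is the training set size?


Test set = 13000 * 15% = 1950. Training set = 13000 - 1950 = 11050.

11050


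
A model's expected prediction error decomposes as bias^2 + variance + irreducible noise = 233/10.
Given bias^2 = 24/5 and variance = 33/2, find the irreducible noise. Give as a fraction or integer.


Total error = bias^2 + variance + irreducible noise. So irreducible noise = 233/10 - 24/5 - 33/2 = 2.

2


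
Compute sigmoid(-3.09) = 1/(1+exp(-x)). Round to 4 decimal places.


sigma(-3.09) = 1/(1+e^(3.09)) = 1/(1+21.977078) = 1/22.977078 = 0.0435.

0.0435


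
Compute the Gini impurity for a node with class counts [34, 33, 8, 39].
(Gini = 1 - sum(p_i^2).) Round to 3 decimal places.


Total = 114. Proportions: 34/114, 33/114, 8/114, 39/114. sum(p_i^2) = 0.2947. Gini = 1 - 0.2947 = 0.7053, which rounds to 0.705.

0.705


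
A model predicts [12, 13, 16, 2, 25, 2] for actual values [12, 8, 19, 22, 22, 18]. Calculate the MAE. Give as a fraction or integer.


MAE = (1/6) * (|12-12|=0 + |8-13|=5 + |19-16|=3 + |22-2|=20 + |22-25|=3 + |18-2|=16). Sum = 47. MAE = 47/6.

47/6


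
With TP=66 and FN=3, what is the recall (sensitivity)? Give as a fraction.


Recall = TP / (TP + FN) = 66 / 69 = 22/23.

22/23


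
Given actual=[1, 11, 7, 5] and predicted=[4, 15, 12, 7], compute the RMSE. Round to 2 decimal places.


MSE = 13.5000. RMSE = sqrt(13.5000) = 3.67.

3.67


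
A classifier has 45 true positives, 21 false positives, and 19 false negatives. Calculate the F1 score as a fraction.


Precision = 45/66 = 15/22. Recall = 45/64 = 45/64. F1 = 2*P*R/(P+R) = 9/13.

9/13


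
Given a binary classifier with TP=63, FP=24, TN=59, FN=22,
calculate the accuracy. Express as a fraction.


Accuracy = (TP + TN) / (TP + TN + FP + FN) = (63 + 59) / 168 = 61/84.

61/84


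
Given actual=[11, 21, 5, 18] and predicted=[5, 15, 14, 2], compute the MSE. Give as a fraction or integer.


MSE = (1/4) * ((11-5)^2=36 + (21-15)^2=36 + (5-14)^2=81 + (18-2)^2=256). Sum = 409. MSE = 409/4.

409/4


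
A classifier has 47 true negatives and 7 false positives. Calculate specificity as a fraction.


Specificity = TN / (TN + FP) = 47 / 54 = 47/54.

47/54


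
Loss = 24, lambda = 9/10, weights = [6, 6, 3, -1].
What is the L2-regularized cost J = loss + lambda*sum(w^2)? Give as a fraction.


L2 sq norm = sum(w^2) = 82. J = 24 + 9/10 * 82 = 489/5.

489/5


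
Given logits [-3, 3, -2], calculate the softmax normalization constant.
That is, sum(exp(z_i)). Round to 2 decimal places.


Denom = e^-3=0.0498 + e^3=20.0855 + e^-2=0.1353. Sum = 20.2706, which rounds to 20.27.

20.27


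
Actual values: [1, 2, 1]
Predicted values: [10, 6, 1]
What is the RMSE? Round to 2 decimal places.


MSE = 32.3333. RMSE = sqrt(32.3333) = 5.69.

5.69


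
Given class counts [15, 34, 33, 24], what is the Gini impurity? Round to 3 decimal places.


Total = 106. Proportions: 15/106, 34/106, 33/106, 24/106. sum(p_i^2) = 0.2711. Gini = 1 - 0.2711 = 0.7289, which rounds to 0.729.

0.729


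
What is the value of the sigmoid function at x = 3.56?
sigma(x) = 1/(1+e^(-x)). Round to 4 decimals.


sigma(3.56) = 1/(1+e^(-3.56)) = 1/(1+0.028439) = 1/1.028439 = 0.9723.

0.9723


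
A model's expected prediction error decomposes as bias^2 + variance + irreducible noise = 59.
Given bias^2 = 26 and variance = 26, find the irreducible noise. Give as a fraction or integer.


Total error = bias^2 + variance + irreducible noise. So irreducible noise = 59 - 26 - 26 = 7.

7


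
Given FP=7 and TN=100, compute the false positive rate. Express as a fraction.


FPR = FP / (FP + TN) = 7 / 107 = 7/107.

7/107


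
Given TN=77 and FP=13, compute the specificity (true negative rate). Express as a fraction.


Specificity = TN / (TN + FP) = 77 / 90 = 77/90.

77/90


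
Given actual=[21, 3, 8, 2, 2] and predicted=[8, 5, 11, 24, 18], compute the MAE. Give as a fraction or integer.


MAE = (1/5) * (|21-8|=13 + |3-5|=2 + |8-11|=3 + |2-24|=22 + |2-18|=16). Sum = 56. MAE = 56/5.

56/5


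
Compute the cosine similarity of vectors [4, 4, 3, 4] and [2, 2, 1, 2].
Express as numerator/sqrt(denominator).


dot = 27. |a|^2 = 57, |b|^2 = 13. cos = 27/sqrt(741).

27/sqrt(741)


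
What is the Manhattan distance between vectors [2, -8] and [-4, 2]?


d = sum of absolute differences: |2--4|=6 + |-8-2|=10 = 16.

16


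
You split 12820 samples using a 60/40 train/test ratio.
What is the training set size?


Test set = 12820 * 40% = 5128. Training set = 12820 - 5128 = 7692.

7692


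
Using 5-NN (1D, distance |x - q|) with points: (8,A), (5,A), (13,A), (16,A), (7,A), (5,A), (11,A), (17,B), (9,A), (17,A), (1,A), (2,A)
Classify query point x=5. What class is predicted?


Distances: |8-5|=3, |5-5|=0, |13-5|=8, |16-5|=11, |7-5|=2, |5-5|=0, |11-5|=6, |17-5|=12, |9-5|=4, |17-5|=12, |1-5|=4, |2-5|=3. 5 nearest: (5,A), (5,A), (7,A), (8,A), (2,A). Counts: {'A': 5}. Majority class: A.

A


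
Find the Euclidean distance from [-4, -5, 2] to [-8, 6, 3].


d = sqrt(sum of squared differences). (-4--8)^2=16, (-5-6)^2=121, (2-3)^2=1. Sum = 138.

sqrt(138)


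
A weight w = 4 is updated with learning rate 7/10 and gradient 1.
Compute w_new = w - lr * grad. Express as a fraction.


w_new = 4 - 7/10 * 1 = 4 - 7/10 = 33/10.

33/10


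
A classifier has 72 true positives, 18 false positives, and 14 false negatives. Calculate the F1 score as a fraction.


Precision = 72/90 = 4/5. Recall = 72/86 = 36/43. F1 = 2*P*R/(P+R) = 9/11.

9/11


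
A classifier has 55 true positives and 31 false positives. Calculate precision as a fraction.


Precision = TP / (TP + FP) = 55 / 86 = 55/86.

55/86


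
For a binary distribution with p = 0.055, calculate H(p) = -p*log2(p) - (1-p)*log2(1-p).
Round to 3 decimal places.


H = -0.055*log2(0.055) - 0.945*log2(0.945) = 0.307.

0.307


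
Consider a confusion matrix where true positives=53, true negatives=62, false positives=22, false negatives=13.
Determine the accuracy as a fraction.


Accuracy = (TP + TN) / (TP + TN + FP + FN) = (53 + 62) / 150 = 23/30.

23/30


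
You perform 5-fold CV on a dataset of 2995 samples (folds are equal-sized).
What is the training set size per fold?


Each validation fold has 2995/5 = 599 samples. Training set = 2995 - 599 = 2396.

2396


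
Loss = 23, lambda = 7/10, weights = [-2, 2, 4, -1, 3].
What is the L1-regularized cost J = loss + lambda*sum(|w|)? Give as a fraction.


L1 norm = sum(|w|) = 12. J = 23 + 7/10 * 12 = 157/5.

157/5


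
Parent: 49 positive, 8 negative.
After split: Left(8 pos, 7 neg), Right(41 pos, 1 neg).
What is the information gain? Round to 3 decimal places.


H(parent) = 0.5852. H(left) = 0.9968, H(right) = 0.1623. Weighted = (15/57)*0.9968 + (42/57)*0.1623 = 0.3819. IG = 0.5852 - 0.3819 = 0.2033, which rounds to 0.203.

0.203


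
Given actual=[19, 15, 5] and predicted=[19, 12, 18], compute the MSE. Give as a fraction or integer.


MSE = (1/3) * ((19-19)^2=0 + (15-12)^2=9 + (5-18)^2=169). Sum = 178. MSE = 178/3.

178/3


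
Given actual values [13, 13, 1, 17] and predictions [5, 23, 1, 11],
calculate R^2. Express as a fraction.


Mean(y) = 11. SS_res = 200. SS_tot = 144. R^2 = 1 - 200/(144) = -7/18.

-7/18


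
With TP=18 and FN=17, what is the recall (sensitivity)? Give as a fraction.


Recall = TP / (TP + FN) = 18 / 35 = 18/35.

18/35


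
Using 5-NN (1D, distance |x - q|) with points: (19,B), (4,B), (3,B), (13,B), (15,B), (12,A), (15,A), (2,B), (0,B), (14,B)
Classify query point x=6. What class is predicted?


Distances: |19-6|=13, |4-6|=2, |3-6|=3, |13-6|=7, |15-6|=9, |12-6|=6, |15-6|=9, |2-6|=4, |0-6|=6, |14-6|=8. 5 nearest: (4,B), (3,B), (2,B), (12,A), (0,B). Counts: {'B': 4, 'A': 1}. Majority class: B.

B


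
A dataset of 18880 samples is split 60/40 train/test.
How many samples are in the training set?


Test set = 18880 * 40% = 7552. Training set = 18880 - 7552 = 11328.

11328


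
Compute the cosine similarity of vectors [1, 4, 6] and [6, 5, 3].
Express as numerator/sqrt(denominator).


dot = 44. |a|^2 = 53, |b|^2 = 70. cos = 44/sqrt(3710).

44/sqrt(3710)


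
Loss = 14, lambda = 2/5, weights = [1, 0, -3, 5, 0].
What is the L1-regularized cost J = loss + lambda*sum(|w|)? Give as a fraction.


L1 norm = sum(|w|) = 9. J = 14 + 2/5 * 9 = 88/5.

88/5


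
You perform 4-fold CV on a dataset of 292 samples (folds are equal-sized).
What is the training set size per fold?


Each validation fold has 292/4 = 73 samples. Training set = 292 - 73 = 219.

219


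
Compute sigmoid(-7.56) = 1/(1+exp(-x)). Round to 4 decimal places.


sigma(-7.56) = 1/(1+e^(7.56)) = 1/(1+1919.845513) = 1/1920.845513 = 0.0005.

0.0005


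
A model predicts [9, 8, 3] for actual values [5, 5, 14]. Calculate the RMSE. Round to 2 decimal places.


MSE = 48.6667. RMSE = sqrt(48.6667) = 6.98.

6.98


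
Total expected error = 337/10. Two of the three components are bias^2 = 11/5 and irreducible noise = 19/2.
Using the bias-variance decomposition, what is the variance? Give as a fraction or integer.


Total error = bias^2 + variance + irreducible noise. So variance = 337/10 - 11/5 - 19/2 = 22.

22


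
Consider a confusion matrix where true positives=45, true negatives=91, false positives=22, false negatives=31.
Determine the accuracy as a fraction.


Accuracy = (TP + TN) / (TP + TN + FP + FN) = (45 + 91) / 189 = 136/189.

136/189


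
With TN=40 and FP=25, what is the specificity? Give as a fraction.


Specificity = TN / (TN + FP) = 40 / 65 = 8/13.

8/13


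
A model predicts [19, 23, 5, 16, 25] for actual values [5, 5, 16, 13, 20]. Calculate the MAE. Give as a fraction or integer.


MAE = (1/5) * (|5-19|=14 + |5-23|=18 + |16-5|=11 + |13-16|=3 + |20-25|=5). Sum = 51. MAE = 51/5.

51/5


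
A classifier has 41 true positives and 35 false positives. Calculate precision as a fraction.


Precision = TP / (TP + FP) = 41 / 76 = 41/76.

41/76


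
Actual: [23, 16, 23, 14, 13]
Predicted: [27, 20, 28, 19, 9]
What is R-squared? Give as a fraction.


Mean(y) = 89/5. SS_res = 98. SS_tot = 474/5. R^2 = 1 - 98/(474/5) = -8/237.

-8/237


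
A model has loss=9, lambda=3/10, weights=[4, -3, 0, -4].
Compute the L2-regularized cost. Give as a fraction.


L2 sq norm = sum(w^2) = 41. J = 9 + 3/10 * 41 = 213/10.

213/10


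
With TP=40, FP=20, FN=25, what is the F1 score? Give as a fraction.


Precision = 40/60 = 2/3. Recall = 40/65 = 8/13. F1 = 2*P*R/(P+R) = 16/25.

16/25


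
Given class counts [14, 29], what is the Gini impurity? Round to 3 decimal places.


Total = 43. Proportions: 14/43, 29/43. sum(p_i^2) = 0.5608. Gini = 1 - 0.5608 = 0.4392, which rounds to 0.439.

0.439


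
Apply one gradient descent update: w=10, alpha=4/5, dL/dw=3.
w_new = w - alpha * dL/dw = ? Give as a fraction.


w_new = 10 - 4/5 * 3 = 10 - 12/5 = 38/5.

38/5


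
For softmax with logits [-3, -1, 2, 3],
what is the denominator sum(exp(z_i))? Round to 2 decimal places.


Denom = e^-3=0.0498 + e^-1=0.3679 + e^2=7.3891 + e^3=20.0855. Sum = 27.8923, which rounds to 27.89.

27.89


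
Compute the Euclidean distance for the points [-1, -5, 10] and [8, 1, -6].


d = sqrt(sum of squared differences). (-1-8)^2=81, (-5-1)^2=36, (10--6)^2=256. Sum = 373.

sqrt(373)


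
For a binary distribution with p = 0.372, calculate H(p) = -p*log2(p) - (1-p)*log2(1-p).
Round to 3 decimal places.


H = -0.372*log2(0.372) - 0.628*log2(0.628) = 0.952.

0.952


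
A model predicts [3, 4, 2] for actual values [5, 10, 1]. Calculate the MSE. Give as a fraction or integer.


MSE = (1/3) * ((5-3)^2=4 + (10-4)^2=36 + (1-2)^2=1). Sum = 41. MSE = 41/3.

41/3


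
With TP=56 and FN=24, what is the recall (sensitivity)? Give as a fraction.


Recall = TP / (TP + FN) = 56 / 80 = 7/10.

7/10


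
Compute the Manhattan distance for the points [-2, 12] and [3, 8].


d = sum of absolute differences: |-2-3|=5 + |12-8|=4 = 9.

9


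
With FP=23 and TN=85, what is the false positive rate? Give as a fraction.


FPR = FP / (FP + TN) = 23 / 108 = 23/108.

23/108


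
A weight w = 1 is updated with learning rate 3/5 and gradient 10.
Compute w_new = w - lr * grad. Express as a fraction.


w_new = 1 - 3/5 * 10 = 1 - 6 = -5.

-5


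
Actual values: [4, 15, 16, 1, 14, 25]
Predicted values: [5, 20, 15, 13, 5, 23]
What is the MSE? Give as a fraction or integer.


MSE = (1/6) * ((4-5)^2=1 + (15-20)^2=25 + (16-15)^2=1 + (1-13)^2=144 + (14-5)^2=81 + (25-23)^2=4). Sum = 256. MSE = 128/3.

128/3


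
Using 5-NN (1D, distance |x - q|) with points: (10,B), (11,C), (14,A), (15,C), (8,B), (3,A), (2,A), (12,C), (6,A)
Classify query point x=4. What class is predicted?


Distances: |10-4|=6, |11-4|=7, |14-4|=10, |15-4|=11, |8-4|=4, |3-4|=1, |2-4|=2, |12-4|=8, |6-4|=2. 5 nearest: (3,A), (2,A), (6,A), (8,B), (10,B). Counts: {'A': 3, 'B': 2}. Majority class: A.

A


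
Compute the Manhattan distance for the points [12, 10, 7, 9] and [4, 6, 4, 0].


d = sum of absolute differences: |12-4|=8 + |10-6|=4 + |7-4|=3 + |9-0|=9 = 24.

24


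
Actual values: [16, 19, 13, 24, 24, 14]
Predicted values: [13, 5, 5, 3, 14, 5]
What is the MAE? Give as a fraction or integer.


MAE = (1/6) * (|16-13|=3 + |19-5|=14 + |13-5|=8 + |24-3|=21 + |24-14|=10 + |14-5|=9). Sum = 65. MAE = 65/6.

65/6


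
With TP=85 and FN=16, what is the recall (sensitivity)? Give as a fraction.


Recall = TP / (TP + FN) = 85 / 101 = 85/101.

85/101


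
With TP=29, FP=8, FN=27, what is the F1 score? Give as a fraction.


Precision = 29/37 = 29/37. Recall = 29/56 = 29/56. F1 = 2*P*R/(P+R) = 58/93.

58/93


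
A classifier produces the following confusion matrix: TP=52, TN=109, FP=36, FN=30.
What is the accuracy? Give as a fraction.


Accuracy = (TP + TN) / (TP + TN + FP + FN) = (52 + 109) / 227 = 161/227.

161/227


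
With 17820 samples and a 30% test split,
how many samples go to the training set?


Test set = 17820 * 30% = 5346. Training set = 17820 - 5346 = 12474.

12474


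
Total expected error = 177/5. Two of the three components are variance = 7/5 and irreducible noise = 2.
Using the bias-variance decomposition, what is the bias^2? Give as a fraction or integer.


Total error = bias^2 + variance + irreducible noise. So bias^2 = 177/5 - 7/5 - 2 = 32.

32


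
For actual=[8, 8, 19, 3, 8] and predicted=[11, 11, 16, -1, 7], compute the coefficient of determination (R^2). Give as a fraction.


Mean(y) = 46/5. SS_res = 44. SS_tot = 694/5. R^2 = 1 - 44/(694/5) = 237/347.

237/347


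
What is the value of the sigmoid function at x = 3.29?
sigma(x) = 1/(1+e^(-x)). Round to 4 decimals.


sigma(3.29) = 1/(1+e^(-3.29)) = 1/(1+0.037254) = 1/1.037254 = 0.9641.

0.9641


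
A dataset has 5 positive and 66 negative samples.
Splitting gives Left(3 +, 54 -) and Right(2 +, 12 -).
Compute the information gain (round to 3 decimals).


H(parent) = 0.3675. H(left) = 0.2975, H(right) = 0.5917. Weighted = (57/71)*0.2975 + (14/71)*0.5917 = 0.3555. IG = 0.3675 - 0.3555 = 0.0120, which rounds to 0.012.

0.012


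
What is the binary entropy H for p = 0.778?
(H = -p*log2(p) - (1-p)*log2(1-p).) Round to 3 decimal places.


H = -0.778*log2(0.778) - 0.222*log2(0.222) = 0.764.

0.764


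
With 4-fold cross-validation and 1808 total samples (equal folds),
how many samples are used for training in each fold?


Each validation fold has 1808/4 = 452 samples. Training set = 1808 - 452 = 1356.

1356


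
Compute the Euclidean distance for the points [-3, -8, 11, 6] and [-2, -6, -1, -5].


d = sqrt(sum of squared differences). (-3--2)^2=1, (-8--6)^2=4, (11--1)^2=144, (6--5)^2=121. Sum = 270.

sqrt(270)


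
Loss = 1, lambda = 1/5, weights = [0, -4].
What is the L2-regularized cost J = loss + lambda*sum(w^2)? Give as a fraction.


L2 sq norm = sum(w^2) = 16. J = 1 + 1/5 * 16 = 21/5.

21/5


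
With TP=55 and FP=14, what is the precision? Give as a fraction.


Precision = TP / (TP + FP) = 55 / 69 = 55/69.

55/69


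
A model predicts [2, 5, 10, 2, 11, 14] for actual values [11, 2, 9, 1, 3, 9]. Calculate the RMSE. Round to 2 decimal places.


MSE = 30.1667. RMSE = sqrt(30.1667) = 5.49.

5.49


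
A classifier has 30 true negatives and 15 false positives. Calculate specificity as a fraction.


Specificity = TN / (TN + FP) = 30 / 45 = 2/3.

2/3


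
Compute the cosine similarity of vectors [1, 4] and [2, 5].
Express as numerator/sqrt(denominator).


dot = 22. |a|^2 = 17, |b|^2 = 29. cos = 22/sqrt(493).

22/sqrt(493)


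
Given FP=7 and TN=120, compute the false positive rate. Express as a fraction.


FPR = FP / (FP + TN) = 7 / 127 = 7/127.

7/127


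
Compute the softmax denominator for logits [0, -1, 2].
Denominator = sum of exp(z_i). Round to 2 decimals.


Denom = e^0=1.0000 + e^-1=0.3679 + e^2=7.3891. Sum = 8.7570, which rounds to 8.76.

8.76


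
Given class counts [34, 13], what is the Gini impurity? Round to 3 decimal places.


Total = 47. Proportions: 34/47, 13/47. sum(p_i^2) = 0.5998. Gini = 1 - 0.5998 = 0.4002, which rounds to 0.400.

0.400


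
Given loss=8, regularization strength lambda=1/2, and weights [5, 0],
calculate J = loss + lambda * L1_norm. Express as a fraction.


L1 norm = sum(|w|) = 5. J = 8 + 1/2 * 5 = 21/2.

21/2


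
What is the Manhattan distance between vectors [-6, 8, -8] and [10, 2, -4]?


d = sum of absolute differences: |-6-10|=16 + |8-2|=6 + |-8--4|=4 = 26.

26


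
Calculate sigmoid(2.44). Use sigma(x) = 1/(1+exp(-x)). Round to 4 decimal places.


sigma(2.44) = 1/(1+e^(-2.44)) = 1/(1+0.087161) = 1/1.087161 = 0.9198.

0.9198


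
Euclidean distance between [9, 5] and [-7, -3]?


d = sqrt(sum of squared differences). (9--7)^2=256, (5--3)^2=64. Sum = 320.

sqrt(320)


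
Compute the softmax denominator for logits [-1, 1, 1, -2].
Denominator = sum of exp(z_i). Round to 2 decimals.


Denom = e^-1=0.3679 + e^1=2.7183 + e^1=2.7183 + e^-2=0.1353. Sum = 5.9398, which rounds to 5.94.

5.94


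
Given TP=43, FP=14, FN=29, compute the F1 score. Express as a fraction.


Precision = 43/57 = 43/57. Recall = 43/72 = 43/72. F1 = 2*P*R/(P+R) = 2/3.

2/3


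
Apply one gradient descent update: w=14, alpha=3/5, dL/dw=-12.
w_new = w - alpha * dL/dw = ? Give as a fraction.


w_new = 14 - 3/5 * -12 = 14 - -36/5 = 106/5.

106/5


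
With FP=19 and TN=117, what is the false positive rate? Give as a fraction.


FPR = FP / (FP + TN) = 19 / 136 = 19/136.

19/136


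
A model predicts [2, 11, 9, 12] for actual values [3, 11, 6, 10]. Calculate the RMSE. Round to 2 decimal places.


MSE = 3.5000. RMSE = sqrt(3.5000) = 1.87.

1.87


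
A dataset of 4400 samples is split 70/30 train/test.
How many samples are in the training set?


Test set = 4400 * 30% = 1320. Training set = 4400 - 1320 = 3080.

3080


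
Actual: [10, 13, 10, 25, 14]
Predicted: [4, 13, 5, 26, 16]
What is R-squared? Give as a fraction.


Mean(y) = 72/5. SS_res = 66. SS_tot = 766/5. R^2 = 1 - 66/(766/5) = 218/383.

218/383


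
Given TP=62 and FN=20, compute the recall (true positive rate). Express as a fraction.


Recall = TP / (TP + FN) = 62 / 82 = 31/41.

31/41


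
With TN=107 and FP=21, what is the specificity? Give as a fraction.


Specificity = TN / (TN + FP) = 107 / 128 = 107/128.

107/128


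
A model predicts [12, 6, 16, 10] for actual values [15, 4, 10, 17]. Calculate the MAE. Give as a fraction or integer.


MAE = (1/4) * (|15-12|=3 + |4-6|=2 + |10-16|=6 + |17-10|=7). Sum = 18. MAE = 9/2.

9/2


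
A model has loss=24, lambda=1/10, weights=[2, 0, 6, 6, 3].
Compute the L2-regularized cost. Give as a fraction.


L2 sq norm = sum(w^2) = 85. J = 24 + 1/10 * 85 = 65/2.

65/2


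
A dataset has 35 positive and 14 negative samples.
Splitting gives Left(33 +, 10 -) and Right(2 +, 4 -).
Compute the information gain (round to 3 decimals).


H(parent) = 0.8631. H(left) = 0.7824, H(right) = 0.9183. Weighted = (43/49)*0.7824 + (6/49)*0.9183 = 0.7990. IG = 0.8631 - 0.7990 = 0.0641, which rounds to 0.064.

0.064


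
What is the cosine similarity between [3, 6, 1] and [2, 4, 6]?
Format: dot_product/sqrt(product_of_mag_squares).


dot = 36. |a|^2 = 46, |b|^2 = 56. cos = 36/sqrt(2576).

36/sqrt(2576)


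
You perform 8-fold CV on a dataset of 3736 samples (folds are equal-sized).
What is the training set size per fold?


Each validation fold has 3736/8 = 467 samples. Training set = 3736 - 467 = 3269.

3269


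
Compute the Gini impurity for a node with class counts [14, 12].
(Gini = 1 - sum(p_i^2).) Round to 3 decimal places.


Total = 26. Proportions: 14/26, 12/26. sum(p_i^2) = 0.5030. Gini = 1 - 0.5030 = 0.4970, which rounds to 0.497.

0.497


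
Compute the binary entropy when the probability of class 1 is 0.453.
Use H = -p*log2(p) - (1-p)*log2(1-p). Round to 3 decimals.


H = -0.453*log2(0.453) - 0.547*log2(0.547) = 0.994.

0.994


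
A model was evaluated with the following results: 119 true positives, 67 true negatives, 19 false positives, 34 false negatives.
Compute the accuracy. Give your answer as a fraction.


Accuracy = (TP + TN) / (TP + TN + FP + FN) = (119 + 67) / 239 = 186/239.

186/239


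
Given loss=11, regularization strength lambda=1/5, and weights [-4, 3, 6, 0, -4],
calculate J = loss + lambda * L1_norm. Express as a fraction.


L1 norm = sum(|w|) = 17. J = 11 + 1/5 * 17 = 72/5.

72/5


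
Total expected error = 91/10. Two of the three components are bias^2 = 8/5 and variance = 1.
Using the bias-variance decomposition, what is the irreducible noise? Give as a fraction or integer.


Total error = bias^2 + variance + irreducible noise. So irreducible noise = 91/10 - 8/5 - 1 = 13/2.

13/2


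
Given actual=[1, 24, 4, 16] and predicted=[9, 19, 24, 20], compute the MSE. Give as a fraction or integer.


MSE = (1/4) * ((1-9)^2=64 + (24-19)^2=25 + (4-24)^2=400 + (16-20)^2=16). Sum = 505. MSE = 505/4.

505/4


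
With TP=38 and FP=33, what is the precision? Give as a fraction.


Precision = TP / (TP + FP) = 38 / 71 = 38/71.

38/71


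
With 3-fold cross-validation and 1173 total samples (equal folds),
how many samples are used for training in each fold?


Each validation fold has 1173/3 = 391 samples. Training set = 1173 - 391 = 782.

782


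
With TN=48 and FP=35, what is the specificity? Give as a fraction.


Specificity = TN / (TN + FP) = 48 / 83 = 48/83.

48/83


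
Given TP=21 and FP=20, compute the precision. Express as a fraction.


Precision = TP / (TP + FP) = 21 / 41 = 21/41.

21/41


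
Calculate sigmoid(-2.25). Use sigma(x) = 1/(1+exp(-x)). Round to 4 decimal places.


sigma(-2.25) = 1/(1+e^(2.25)) = 1/(1+9.487736) = 1/10.487736 = 0.0953.

0.0953
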